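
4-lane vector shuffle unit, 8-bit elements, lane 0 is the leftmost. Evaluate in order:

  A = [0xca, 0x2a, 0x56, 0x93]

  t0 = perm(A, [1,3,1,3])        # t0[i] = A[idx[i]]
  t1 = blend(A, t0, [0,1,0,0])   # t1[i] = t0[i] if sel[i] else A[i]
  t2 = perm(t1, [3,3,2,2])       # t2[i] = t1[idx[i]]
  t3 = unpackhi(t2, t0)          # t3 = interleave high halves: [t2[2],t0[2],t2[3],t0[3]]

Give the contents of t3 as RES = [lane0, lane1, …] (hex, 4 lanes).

RES = [0x56, 0x2a, 0x56, 0x93]

→ t0 |2a|93|2a|93|
→ t1 |ca|93|56|93|
→ t2 |93|93|56|56|
→ t3 |56|2a|56|93|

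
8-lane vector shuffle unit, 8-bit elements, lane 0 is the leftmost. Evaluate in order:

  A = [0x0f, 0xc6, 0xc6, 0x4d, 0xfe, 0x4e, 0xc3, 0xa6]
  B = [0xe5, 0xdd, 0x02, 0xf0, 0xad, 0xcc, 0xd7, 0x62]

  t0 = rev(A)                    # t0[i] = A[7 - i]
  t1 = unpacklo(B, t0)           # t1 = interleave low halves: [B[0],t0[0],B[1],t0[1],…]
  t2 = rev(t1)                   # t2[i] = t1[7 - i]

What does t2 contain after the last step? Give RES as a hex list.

→ t0 |a6|c3|4e|fe|4d|c6|c6|0f|
→ t1 |e5|a6|dd|c3|02|4e|f0|fe|
→ t2 |fe|f0|4e|02|c3|dd|a6|e5|

RES = [ 0xfe  0xf0  0x4e  0x02  0xc3  0xdd  0xa6  0xe5 ]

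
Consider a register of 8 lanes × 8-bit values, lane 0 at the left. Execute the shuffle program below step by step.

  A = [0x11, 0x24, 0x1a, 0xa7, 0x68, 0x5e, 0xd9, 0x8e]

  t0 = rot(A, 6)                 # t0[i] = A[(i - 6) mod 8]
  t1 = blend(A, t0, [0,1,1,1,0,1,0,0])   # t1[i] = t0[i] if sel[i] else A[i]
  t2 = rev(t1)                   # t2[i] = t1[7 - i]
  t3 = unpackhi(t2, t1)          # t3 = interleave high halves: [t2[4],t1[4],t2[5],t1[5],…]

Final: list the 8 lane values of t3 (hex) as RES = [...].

RES = [ 0x5e  0x68  0x68  0x8e  0xa7  0xd9  0x11  0x8e ]

t0 = [0x1a, 0xa7, 0x68, 0x5e, 0xd9, 0x8e, 0x11, 0x24]
t1 = [0x11, 0xa7, 0x68, 0x5e, 0x68, 0x8e, 0xd9, 0x8e]
t2 = [0x8e, 0xd9, 0x8e, 0x68, 0x5e, 0x68, 0xa7, 0x11]
t3 = [0x5e, 0x68, 0x68, 0x8e, 0xa7, 0xd9, 0x11, 0x8e]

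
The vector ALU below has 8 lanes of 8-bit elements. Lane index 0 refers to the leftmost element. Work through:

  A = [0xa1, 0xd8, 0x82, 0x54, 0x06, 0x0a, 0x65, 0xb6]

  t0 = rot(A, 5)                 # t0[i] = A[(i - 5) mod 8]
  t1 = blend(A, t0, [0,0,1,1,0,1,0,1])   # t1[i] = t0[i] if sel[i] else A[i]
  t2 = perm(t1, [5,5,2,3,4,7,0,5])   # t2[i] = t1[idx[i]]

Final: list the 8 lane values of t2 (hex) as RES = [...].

RES = [0xa1, 0xa1, 0x0a, 0x65, 0x06, 0x82, 0xa1, 0xa1]

t0 = [0x54, 0x06, 0x0a, 0x65, 0xb6, 0xa1, 0xd8, 0x82]
t1 = [0xa1, 0xd8, 0x0a, 0x65, 0x06, 0xa1, 0x65, 0x82]
t2 = [0xa1, 0xa1, 0x0a, 0x65, 0x06, 0x82, 0xa1, 0xa1]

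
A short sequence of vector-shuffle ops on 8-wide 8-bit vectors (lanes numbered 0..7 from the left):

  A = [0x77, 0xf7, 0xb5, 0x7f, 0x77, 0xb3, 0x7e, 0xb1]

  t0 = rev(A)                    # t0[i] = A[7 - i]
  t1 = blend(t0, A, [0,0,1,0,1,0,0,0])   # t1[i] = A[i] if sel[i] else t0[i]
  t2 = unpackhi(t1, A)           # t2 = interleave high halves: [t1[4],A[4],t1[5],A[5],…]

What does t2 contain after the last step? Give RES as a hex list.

RES = [0x77, 0x77, 0xb5, 0xb3, 0xf7, 0x7e, 0x77, 0xb1]

t0 = [0xb1, 0x7e, 0xb3, 0x77, 0x7f, 0xb5, 0xf7, 0x77]
t1 = [0xb1, 0x7e, 0xb5, 0x77, 0x77, 0xb5, 0xf7, 0x77]
t2 = [0x77, 0x77, 0xb5, 0xb3, 0xf7, 0x7e, 0x77, 0xb1]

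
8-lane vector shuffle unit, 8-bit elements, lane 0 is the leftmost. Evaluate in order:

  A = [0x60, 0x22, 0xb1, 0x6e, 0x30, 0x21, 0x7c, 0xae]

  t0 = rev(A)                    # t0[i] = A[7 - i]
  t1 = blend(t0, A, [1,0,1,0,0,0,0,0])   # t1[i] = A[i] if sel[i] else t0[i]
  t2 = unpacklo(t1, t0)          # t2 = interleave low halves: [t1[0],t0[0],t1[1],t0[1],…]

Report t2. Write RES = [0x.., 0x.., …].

t0 = [0xae, 0x7c, 0x21, 0x30, 0x6e, 0xb1, 0x22, 0x60]
t1 = [0x60, 0x7c, 0xb1, 0x30, 0x6e, 0xb1, 0x22, 0x60]
t2 = [0x60, 0xae, 0x7c, 0x7c, 0xb1, 0x21, 0x30, 0x30]

RES = [ 0x60  0xae  0x7c  0x7c  0xb1  0x21  0x30  0x30 ]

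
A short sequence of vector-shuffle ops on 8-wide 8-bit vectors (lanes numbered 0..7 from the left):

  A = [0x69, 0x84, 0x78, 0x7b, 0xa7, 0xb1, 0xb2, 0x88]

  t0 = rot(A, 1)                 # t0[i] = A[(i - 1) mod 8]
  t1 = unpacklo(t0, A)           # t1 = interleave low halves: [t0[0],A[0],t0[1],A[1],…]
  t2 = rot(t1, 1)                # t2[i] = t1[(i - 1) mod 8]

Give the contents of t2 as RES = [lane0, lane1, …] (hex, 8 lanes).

RES = [0x7b, 0x88, 0x69, 0x69, 0x84, 0x84, 0x78, 0x78]

t0 = [0x88, 0x69, 0x84, 0x78, 0x7b, 0xa7, 0xb1, 0xb2]
t1 = [0x88, 0x69, 0x69, 0x84, 0x84, 0x78, 0x78, 0x7b]
t2 = [0x7b, 0x88, 0x69, 0x69, 0x84, 0x84, 0x78, 0x78]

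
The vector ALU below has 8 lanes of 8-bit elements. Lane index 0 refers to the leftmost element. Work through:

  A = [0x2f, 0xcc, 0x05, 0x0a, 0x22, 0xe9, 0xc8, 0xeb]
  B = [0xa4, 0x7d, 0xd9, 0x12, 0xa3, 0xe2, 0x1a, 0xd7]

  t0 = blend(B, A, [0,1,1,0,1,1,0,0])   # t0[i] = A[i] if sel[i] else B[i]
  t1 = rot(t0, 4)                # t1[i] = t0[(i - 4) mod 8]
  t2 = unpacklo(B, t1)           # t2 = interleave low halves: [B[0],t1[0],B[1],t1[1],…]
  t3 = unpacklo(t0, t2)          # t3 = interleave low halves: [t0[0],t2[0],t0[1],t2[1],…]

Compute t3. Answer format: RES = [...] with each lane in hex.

RES = [0xa4, 0xa4, 0xcc, 0x22, 0x05, 0x7d, 0x12, 0xe9]

  t0: a4 cc 05 12 22 e9 1a d7
  t1: 22 e9 1a d7 a4 cc 05 12
  t2: a4 22 7d e9 d9 1a 12 d7
  t3: a4 a4 cc 22 05 7d 12 e9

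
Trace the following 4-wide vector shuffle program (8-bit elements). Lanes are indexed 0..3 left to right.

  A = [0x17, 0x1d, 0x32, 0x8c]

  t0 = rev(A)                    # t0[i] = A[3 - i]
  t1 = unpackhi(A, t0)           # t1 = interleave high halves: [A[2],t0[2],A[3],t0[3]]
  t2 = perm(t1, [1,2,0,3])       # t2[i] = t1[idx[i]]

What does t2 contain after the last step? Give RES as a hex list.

→ t0 |8c|32|1d|17|
→ t1 |32|1d|8c|17|
→ t2 |1d|8c|32|17|

RES = [ 0x1d  0x8c  0x32  0x17 ]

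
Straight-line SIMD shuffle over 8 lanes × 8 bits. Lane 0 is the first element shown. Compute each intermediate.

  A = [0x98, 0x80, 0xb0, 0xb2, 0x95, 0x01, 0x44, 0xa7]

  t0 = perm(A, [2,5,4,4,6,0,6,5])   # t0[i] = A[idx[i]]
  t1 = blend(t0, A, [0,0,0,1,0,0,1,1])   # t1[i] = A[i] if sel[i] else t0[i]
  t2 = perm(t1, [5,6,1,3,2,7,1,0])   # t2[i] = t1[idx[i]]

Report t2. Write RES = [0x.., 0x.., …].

RES = [ 0x98  0x44  0x01  0xb2  0x95  0xa7  0x01  0xb0 ]

t0 = [0xb0, 0x01, 0x95, 0x95, 0x44, 0x98, 0x44, 0x01]
t1 = [0xb0, 0x01, 0x95, 0xb2, 0x44, 0x98, 0x44, 0xa7]
t2 = [0x98, 0x44, 0x01, 0xb2, 0x95, 0xa7, 0x01, 0xb0]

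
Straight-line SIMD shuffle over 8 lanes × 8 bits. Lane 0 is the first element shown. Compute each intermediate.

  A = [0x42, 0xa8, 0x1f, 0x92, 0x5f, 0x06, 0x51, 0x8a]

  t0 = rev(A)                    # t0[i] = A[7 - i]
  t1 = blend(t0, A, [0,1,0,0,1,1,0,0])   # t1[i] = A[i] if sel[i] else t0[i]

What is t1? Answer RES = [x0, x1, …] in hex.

→ t0 |8a|51|06|5f|92|1f|a8|42|
→ t1 |8a|a8|06|5f|5f|06|a8|42|

RES = [ 0x8a  0xa8  0x06  0x5f  0x5f  0x06  0xa8  0x42 ]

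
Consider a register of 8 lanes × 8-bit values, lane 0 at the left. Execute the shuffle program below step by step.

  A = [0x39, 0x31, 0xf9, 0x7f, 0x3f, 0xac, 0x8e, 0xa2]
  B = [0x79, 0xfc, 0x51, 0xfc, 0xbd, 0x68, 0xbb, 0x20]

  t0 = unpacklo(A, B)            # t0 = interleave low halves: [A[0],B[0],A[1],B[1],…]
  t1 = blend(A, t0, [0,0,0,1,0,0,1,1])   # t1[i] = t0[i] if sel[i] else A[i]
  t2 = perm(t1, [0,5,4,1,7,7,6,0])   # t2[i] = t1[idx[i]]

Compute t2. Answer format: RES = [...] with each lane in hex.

t0 = [0x39, 0x79, 0x31, 0xfc, 0xf9, 0x51, 0x7f, 0xfc]
t1 = [0x39, 0x31, 0xf9, 0xfc, 0x3f, 0xac, 0x7f, 0xfc]
t2 = [0x39, 0xac, 0x3f, 0x31, 0xfc, 0xfc, 0x7f, 0x39]

RES = [0x39, 0xac, 0x3f, 0x31, 0xfc, 0xfc, 0x7f, 0x39]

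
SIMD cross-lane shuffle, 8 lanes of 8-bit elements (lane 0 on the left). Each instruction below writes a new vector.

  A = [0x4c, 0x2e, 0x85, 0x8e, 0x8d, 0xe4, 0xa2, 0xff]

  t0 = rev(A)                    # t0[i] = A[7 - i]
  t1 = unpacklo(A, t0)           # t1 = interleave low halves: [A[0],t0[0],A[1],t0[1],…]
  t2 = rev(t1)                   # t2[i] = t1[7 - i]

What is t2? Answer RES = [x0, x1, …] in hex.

RES = [0x8d, 0x8e, 0xe4, 0x85, 0xa2, 0x2e, 0xff, 0x4c]

  t0: ff a2 e4 8d 8e 85 2e 4c
  t1: 4c ff 2e a2 85 e4 8e 8d
  t2: 8d 8e e4 85 a2 2e ff 4c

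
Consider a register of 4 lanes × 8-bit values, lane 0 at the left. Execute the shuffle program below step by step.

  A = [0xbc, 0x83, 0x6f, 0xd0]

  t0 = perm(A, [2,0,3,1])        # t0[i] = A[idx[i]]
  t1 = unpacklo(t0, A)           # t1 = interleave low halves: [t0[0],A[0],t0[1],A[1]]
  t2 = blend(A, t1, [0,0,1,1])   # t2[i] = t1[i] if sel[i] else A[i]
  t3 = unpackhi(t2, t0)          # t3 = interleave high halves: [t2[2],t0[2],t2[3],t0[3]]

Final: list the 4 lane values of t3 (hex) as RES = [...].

  t0: 6f bc d0 83
  t1: 6f bc bc 83
  t2: bc 83 bc 83
  t3: bc d0 83 83

RES = [0xbc, 0xd0, 0x83, 0x83]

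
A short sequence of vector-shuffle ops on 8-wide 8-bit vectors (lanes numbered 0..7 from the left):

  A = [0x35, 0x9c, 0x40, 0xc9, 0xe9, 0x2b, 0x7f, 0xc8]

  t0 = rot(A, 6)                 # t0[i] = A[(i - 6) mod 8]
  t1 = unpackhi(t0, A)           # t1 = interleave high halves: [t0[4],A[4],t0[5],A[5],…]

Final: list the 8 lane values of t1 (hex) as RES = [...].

RES = [ 0x7f  0xe9  0xc8  0x2b  0x35  0x7f  0x9c  0xc8 ]

  t0: 40 c9 e9 2b 7f c8 35 9c
  t1: 7f e9 c8 2b 35 7f 9c c8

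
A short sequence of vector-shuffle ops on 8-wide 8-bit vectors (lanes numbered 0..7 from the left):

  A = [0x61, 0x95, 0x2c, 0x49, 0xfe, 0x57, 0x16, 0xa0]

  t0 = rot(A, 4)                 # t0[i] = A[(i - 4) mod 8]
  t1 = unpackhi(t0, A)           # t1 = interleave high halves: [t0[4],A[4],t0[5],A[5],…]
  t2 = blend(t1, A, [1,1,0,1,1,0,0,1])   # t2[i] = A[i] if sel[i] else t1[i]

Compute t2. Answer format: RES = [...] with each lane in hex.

RES = [ 0x61  0x95  0x95  0x49  0xfe  0x16  0x49  0xa0 ]

  t0: fe 57 16 a0 61 95 2c 49
  t1: 61 fe 95 57 2c 16 49 a0
  t2: 61 95 95 49 fe 16 49 a0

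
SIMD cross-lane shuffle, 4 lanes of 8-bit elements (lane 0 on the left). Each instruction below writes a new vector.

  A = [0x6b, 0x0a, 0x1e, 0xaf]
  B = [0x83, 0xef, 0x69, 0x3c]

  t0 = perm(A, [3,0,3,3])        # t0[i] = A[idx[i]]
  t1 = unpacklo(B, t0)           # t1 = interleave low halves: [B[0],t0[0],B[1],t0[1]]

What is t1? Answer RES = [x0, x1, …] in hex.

RES = [0x83, 0xaf, 0xef, 0x6b]

t0 = [0xaf, 0x6b, 0xaf, 0xaf]
t1 = [0x83, 0xaf, 0xef, 0x6b]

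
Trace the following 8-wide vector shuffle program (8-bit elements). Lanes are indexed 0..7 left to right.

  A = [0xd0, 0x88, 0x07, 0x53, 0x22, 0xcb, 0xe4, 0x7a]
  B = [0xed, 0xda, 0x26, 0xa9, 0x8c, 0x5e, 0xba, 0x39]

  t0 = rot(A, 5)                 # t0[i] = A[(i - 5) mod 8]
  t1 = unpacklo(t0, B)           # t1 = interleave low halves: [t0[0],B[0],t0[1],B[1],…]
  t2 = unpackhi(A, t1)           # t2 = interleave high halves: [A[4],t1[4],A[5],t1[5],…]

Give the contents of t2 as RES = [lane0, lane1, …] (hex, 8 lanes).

  t0: 53 22 cb e4 7a d0 88 07
  t1: 53 ed 22 da cb 26 e4 a9
  t2: 22 cb cb 26 e4 e4 7a a9

RES = [0x22, 0xcb, 0xcb, 0x26, 0xe4, 0xe4, 0x7a, 0xa9]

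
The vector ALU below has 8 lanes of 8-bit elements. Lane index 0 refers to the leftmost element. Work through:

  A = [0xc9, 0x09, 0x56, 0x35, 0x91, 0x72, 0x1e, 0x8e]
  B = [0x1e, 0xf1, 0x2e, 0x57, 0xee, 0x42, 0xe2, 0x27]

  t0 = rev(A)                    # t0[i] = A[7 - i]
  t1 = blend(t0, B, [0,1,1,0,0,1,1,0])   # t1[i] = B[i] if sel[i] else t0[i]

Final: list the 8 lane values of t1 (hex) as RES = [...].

→ t0 |8e|1e|72|91|35|56|09|c9|
→ t1 |8e|f1|2e|91|35|42|e2|c9|

RES = [0x8e, 0xf1, 0x2e, 0x91, 0x35, 0x42, 0xe2, 0xc9]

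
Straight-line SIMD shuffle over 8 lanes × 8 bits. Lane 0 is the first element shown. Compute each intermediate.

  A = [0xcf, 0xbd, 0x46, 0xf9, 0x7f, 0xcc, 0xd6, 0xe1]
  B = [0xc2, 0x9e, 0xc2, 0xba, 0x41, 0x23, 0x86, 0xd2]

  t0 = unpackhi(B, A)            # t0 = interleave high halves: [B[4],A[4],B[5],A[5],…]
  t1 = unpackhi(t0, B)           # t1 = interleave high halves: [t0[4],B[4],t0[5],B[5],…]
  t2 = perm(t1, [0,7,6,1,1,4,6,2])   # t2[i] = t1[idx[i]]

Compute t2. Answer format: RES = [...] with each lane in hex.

t0 = [0x41, 0x7f, 0x23, 0xcc, 0x86, 0xd6, 0xd2, 0xe1]
t1 = [0x86, 0x41, 0xd6, 0x23, 0xd2, 0x86, 0xe1, 0xd2]
t2 = [0x86, 0xd2, 0xe1, 0x41, 0x41, 0xd2, 0xe1, 0xd6]

RES = [ 0x86  0xd2  0xe1  0x41  0x41  0xd2  0xe1  0xd6 ]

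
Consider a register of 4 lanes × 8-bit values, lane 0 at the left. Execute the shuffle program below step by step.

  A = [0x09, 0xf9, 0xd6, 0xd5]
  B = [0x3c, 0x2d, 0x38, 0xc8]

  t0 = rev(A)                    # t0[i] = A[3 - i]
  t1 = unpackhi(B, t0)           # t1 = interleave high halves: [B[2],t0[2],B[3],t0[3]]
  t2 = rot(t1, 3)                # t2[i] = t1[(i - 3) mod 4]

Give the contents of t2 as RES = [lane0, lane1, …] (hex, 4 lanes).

RES = [ 0xf9  0xc8  0x09  0x38 ]

  t0: d5 d6 f9 09
  t1: 38 f9 c8 09
  t2: f9 c8 09 38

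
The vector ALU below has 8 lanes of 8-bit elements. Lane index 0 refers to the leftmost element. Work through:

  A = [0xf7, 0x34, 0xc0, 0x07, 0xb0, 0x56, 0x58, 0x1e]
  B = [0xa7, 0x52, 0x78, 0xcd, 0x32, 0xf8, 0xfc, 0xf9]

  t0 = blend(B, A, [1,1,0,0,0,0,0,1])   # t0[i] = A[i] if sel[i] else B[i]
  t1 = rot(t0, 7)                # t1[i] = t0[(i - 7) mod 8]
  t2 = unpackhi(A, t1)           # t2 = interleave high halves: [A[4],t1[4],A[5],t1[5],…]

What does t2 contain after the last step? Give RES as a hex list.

→ t0 |f7|34|78|cd|32|f8|fc|1e|
→ t1 |34|78|cd|32|f8|fc|1e|f7|
→ t2 |b0|f8|56|fc|58|1e|1e|f7|

RES = [0xb0, 0xf8, 0x56, 0xfc, 0x58, 0x1e, 0x1e, 0xf7]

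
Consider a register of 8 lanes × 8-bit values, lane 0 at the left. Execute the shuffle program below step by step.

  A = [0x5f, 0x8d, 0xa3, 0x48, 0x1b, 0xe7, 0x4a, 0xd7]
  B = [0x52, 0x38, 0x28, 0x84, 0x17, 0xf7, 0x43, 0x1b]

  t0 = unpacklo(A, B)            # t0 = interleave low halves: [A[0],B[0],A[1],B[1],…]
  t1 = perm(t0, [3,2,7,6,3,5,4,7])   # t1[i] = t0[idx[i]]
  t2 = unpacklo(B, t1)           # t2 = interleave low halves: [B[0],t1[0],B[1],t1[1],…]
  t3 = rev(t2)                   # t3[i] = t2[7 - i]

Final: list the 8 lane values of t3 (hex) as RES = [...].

→ t0 |5f|52|8d|38|a3|28|48|84|
→ t1 |38|8d|84|48|38|28|a3|84|
→ t2 |52|38|38|8d|28|84|84|48|
→ t3 |48|84|84|28|8d|38|38|52|

RES = [0x48, 0x84, 0x84, 0x28, 0x8d, 0x38, 0x38, 0x52]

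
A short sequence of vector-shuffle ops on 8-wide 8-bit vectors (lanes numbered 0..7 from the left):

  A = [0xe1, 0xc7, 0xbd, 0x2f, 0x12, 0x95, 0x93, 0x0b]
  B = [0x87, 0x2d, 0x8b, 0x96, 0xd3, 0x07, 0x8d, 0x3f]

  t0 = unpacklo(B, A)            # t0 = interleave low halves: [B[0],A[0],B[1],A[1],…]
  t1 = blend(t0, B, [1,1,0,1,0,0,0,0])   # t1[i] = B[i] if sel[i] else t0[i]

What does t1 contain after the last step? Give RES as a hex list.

RES = [ 0x87  0x2d  0x2d  0x96  0x8b  0xbd  0x96  0x2f ]

→ t0 |87|e1|2d|c7|8b|bd|96|2f|
→ t1 |87|2d|2d|96|8b|bd|96|2f|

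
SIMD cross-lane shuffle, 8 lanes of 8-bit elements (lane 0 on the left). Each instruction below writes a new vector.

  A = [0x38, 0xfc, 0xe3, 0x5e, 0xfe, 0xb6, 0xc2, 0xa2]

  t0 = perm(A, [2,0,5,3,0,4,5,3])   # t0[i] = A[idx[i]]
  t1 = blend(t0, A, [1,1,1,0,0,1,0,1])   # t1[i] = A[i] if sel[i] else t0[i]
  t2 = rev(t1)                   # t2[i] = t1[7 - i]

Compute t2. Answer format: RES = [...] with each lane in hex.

RES = [0xa2, 0xb6, 0xb6, 0x38, 0x5e, 0xe3, 0xfc, 0x38]

t0 = [0xe3, 0x38, 0xb6, 0x5e, 0x38, 0xfe, 0xb6, 0x5e]
t1 = [0x38, 0xfc, 0xe3, 0x5e, 0x38, 0xb6, 0xb6, 0xa2]
t2 = [0xa2, 0xb6, 0xb6, 0x38, 0x5e, 0xe3, 0xfc, 0x38]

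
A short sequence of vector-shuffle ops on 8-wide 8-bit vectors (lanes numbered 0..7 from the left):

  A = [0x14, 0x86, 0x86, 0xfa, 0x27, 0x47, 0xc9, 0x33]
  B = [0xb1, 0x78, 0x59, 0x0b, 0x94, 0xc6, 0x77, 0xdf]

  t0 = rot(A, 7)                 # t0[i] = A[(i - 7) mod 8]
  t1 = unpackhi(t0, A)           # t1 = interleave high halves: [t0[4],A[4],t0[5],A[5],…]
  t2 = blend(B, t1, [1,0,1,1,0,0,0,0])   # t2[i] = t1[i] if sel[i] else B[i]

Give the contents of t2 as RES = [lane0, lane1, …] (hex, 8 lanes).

  t0: 86 86 fa 27 47 c9 33 14
  t1: 47 27 c9 47 33 c9 14 33
  t2: 47 78 c9 47 94 c6 77 df

RES = [0x47, 0x78, 0xc9, 0x47, 0x94, 0xc6, 0x77, 0xdf]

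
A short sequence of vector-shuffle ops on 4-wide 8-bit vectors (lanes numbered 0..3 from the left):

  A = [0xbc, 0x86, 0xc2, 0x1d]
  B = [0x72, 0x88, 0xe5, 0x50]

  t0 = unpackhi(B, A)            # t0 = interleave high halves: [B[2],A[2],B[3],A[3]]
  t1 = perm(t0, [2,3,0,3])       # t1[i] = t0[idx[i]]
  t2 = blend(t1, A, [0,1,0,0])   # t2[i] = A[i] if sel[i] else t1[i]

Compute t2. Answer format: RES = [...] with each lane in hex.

RES = [0x50, 0x86, 0xe5, 0x1d]

t0 = [0xe5, 0xc2, 0x50, 0x1d]
t1 = [0x50, 0x1d, 0xe5, 0x1d]
t2 = [0x50, 0x86, 0xe5, 0x1d]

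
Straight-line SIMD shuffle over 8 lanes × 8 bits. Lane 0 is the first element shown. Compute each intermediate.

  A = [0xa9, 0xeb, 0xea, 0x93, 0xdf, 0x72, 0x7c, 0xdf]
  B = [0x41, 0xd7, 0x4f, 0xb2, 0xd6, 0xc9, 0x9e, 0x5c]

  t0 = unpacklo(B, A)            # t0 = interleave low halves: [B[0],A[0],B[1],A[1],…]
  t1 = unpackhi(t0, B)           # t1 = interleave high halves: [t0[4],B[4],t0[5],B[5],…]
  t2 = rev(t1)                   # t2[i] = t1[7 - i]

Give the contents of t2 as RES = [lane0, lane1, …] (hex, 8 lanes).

  t0: 41 a9 d7 eb 4f ea b2 93
  t1: 4f d6 ea c9 b2 9e 93 5c
  t2: 5c 93 9e b2 c9 ea d6 4f

RES = [ 0x5c  0x93  0x9e  0xb2  0xc9  0xea  0xd6  0x4f ]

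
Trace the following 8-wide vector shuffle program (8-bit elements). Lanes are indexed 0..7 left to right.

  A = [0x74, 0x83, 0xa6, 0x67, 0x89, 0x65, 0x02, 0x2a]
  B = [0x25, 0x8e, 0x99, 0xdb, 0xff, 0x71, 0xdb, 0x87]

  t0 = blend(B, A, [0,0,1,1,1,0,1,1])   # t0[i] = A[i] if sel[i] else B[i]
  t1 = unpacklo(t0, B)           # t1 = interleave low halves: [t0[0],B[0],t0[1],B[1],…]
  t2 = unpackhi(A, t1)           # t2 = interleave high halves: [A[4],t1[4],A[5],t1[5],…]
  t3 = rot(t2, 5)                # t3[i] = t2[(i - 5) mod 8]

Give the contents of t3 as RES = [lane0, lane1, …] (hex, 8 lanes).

  t0: 25 8e a6 67 89 71 02 2a
  t1: 25 25 8e 8e a6 99 67 db
  t2: 89 a6 65 99 02 67 2a db
  t3: 99 02 67 2a db 89 a6 65

RES = [ 0x99  0x02  0x67  0x2a  0xdb  0x89  0xa6  0x65 ]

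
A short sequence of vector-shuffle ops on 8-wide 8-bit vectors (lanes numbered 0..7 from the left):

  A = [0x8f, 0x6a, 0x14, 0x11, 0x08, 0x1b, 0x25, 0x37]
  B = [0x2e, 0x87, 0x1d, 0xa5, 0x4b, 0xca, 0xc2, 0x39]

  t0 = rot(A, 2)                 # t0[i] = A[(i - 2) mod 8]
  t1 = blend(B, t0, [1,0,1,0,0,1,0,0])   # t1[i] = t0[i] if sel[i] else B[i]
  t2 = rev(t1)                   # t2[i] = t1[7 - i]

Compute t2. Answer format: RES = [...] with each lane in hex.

→ t0 |25|37|8f|6a|14|11|08|1b|
→ t1 |25|87|8f|a5|4b|11|c2|39|
→ t2 |39|c2|11|4b|a5|8f|87|25|

RES = [ 0x39  0xc2  0x11  0x4b  0xa5  0x8f  0x87  0x25 ]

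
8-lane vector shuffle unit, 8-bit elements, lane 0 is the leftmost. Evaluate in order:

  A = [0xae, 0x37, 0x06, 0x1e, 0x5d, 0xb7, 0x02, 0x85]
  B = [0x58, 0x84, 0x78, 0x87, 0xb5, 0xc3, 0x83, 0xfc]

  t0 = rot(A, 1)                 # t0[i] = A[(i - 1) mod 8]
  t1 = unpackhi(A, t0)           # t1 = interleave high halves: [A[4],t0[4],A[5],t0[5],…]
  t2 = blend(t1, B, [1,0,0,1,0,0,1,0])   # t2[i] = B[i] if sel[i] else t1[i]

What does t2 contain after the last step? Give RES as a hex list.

RES = [ 0x58  0x1e  0xb7  0x87  0x02  0xb7  0x83  0x02 ]

  t0: 85 ae 37 06 1e 5d b7 02
  t1: 5d 1e b7 5d 02 b7 85 02
  t2: 58 1e b7 87 02 b7 83 02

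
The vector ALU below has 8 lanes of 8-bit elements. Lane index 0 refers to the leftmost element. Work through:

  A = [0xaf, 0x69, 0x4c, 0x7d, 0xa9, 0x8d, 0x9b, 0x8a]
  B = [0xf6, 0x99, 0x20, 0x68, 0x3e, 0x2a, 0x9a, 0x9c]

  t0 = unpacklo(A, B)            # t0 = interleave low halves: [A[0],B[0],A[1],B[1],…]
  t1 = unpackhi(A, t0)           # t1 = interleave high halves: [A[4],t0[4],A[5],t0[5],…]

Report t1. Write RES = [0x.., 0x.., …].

  t0: af f6 69 99 4c 20 7d 68
  t1: a9 4c 8d 20 9b 7d 8a 68

RES = [ 0xa9  0x4c  0x8d  0x20  0x9b  0x7d  0x8a  0x68 ]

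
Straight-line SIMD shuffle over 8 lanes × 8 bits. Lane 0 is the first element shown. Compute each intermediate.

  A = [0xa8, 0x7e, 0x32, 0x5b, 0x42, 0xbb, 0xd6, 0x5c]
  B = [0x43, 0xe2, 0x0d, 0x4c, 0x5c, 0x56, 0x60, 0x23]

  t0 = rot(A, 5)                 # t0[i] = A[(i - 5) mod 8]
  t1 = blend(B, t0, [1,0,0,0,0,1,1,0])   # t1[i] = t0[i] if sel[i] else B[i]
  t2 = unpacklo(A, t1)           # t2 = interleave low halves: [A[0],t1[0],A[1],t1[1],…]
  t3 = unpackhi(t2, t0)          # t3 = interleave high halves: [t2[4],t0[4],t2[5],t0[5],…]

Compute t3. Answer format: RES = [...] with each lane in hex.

RES = [0x32, 0x5c, 0x0d, 0xa8, 0x5b, 0x7e, 0x4c, 0x32]

t0 = [0x5b, 0x42, 0xbb, 0xd6, 0x5c, 0xa8, 0x7e, 0x32]
t1 = [0x5b, 0xe2, 0x0d, 0x4c, 0x5c, 0xa8, 0x7e, 0x23]
t2 = [0xa8, 0x5b, 0x7e, 0xe2, 0x32, 0x0d, 0x5b, 0x4c]
t3 = [0x32, 0x5c, 0x0d, 0xa8, 0x5b, 0x7e, 0x4c, 0x32]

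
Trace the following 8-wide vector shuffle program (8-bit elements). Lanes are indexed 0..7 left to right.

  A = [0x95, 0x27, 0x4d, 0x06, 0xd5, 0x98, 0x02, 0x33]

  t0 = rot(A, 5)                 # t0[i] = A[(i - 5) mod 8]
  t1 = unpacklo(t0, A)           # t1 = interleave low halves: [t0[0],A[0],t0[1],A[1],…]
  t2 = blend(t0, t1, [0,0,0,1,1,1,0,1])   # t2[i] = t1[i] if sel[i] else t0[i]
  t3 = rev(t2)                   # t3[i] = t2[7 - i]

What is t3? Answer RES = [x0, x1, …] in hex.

→ t0 |06|d5|98|02|33|95|27|4d|
→ t1 |06|95|d5|27|98|4d|02|06|
→ t2 |06|d5|98|27|98|4d|27|06|
→ t3 |06|27|4d|98|27|98|d5|06|

RES = [ 0x06  0x27  0x4d  0x98  0x27  0x98  0xd5  0x06 ]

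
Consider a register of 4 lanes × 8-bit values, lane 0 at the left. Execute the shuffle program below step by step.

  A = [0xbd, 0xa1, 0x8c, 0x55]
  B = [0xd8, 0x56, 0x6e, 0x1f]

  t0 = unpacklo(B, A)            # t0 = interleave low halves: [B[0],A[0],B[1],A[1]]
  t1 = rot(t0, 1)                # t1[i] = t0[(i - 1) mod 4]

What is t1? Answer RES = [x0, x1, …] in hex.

RES = [0xa1, 0xd8, 0xbd, 0x56]

  t0: d8 bd 56 a1
  t1: a1 d8 bd 56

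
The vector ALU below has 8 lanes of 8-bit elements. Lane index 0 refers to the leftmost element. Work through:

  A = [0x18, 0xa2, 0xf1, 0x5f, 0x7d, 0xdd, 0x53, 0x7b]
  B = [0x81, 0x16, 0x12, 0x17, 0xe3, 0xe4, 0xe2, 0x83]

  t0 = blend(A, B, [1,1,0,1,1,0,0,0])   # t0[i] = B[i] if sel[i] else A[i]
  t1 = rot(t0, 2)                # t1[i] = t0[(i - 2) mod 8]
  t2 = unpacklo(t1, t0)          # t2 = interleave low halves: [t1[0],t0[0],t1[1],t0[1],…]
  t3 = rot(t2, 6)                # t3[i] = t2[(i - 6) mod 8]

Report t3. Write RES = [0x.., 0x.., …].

RES = [0x7b, 0x16, 0x81, 0xf1, 0x16, 0x17, 0x53, 0x81]

t0 = [0x81, 0x16, 0xf1, 0x17, 0xe3, 0xdd, 0x53, 0x7b]
t1 = [0x53, 0x7b, 0x81, 0x16, 0xf1, 0x17, 0xe3, 0xdd]
t2 = [0x53, 0x81, 0x7b, 0x16, 0x81, 0xf1, 0x16, 0x17]
t3 = [0x7b, 0x16, 0x81, 0xf1, 0x16, 0x17, 0x53, 0x81]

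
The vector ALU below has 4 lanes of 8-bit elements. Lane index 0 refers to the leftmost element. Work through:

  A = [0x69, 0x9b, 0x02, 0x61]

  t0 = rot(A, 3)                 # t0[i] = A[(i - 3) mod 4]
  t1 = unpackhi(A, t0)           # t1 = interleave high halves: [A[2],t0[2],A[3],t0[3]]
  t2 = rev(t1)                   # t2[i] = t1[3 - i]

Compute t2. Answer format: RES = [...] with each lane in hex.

t0 = [0x9b, 0x02, 0x61, 0x69]
t1 = [0x02, 0x61, 0x61, 0x69]
t2 = [0x69, 0x61, 0x61, 0x02]

RES = [ 0x69  0x61  0x61  0x02 ]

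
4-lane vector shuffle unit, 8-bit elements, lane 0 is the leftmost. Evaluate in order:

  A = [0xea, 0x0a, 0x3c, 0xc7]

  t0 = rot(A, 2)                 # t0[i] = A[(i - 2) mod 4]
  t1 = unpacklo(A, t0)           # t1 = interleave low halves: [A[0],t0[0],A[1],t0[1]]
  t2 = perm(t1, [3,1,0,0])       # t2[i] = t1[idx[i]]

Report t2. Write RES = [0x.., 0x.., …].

→ t0 |3c|c7|ea|0a|
→ t1 |ea|3c|0a|c7|
→ t2 |c7|3c|ea|ea|

RES = [0xc7, 0x3c, 0xea, 0xea]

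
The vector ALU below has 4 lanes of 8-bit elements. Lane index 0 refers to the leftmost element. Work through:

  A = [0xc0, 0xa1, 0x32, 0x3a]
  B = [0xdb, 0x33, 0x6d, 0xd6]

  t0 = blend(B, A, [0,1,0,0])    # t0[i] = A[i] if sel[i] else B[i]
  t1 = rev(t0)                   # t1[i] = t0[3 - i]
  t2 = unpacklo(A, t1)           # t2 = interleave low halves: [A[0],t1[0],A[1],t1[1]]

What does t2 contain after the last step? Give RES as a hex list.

  t0: db a1 6d d6
  t1: d6 6d a1 db
  t2: c0 d6 a1 6d

RES = [ 0xc0  0xd6  0xa1  0x6d ]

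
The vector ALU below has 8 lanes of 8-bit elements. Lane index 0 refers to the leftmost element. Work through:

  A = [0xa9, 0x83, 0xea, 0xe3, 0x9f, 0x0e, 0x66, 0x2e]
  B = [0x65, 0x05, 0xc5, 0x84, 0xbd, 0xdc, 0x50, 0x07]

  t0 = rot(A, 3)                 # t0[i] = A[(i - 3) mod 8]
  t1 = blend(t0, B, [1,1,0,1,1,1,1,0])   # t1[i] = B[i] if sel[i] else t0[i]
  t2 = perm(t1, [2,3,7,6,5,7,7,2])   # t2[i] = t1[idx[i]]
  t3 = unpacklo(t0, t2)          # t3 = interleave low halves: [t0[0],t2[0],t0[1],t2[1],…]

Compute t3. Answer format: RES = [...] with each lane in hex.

→ t0 |0e|66|2e|a9|83|ea|e3|9f|
→ t1 |65|05|2e|84|bd|dc|50|9f|
→ t2 |2e|84|9f|50|dc|9f|9f|2e|
→ t3 |0e|2e|66|84|2e|9f|a9|50|

RES = [ 0x0e  0x2e  0x66  0x84  0x2e  0x9f  0xa9  0x50 ]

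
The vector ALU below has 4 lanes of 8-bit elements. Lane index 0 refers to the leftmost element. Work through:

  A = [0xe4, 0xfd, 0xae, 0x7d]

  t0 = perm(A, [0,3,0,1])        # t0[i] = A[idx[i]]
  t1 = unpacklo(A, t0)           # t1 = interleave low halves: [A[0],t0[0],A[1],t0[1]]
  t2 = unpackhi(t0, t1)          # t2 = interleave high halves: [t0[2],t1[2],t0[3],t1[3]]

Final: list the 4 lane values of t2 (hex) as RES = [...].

→ t0 |e4|7d|e4|fd|
→ t1 |e4|e4|fd|7d|
→ t2 |e4|fd|fd|7d|

RES = [ 0xe4  0xfd  0xfd  0x7d ]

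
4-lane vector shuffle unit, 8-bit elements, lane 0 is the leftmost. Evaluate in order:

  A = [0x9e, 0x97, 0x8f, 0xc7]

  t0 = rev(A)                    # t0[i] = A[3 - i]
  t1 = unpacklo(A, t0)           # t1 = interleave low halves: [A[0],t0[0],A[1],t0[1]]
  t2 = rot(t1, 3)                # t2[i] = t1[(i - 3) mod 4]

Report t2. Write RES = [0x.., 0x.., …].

→ t0 |c7|8f|97|9e|
→ t1 |9e|c7|97|8f|
→ t2 |c7|97|8f|9e|

RES = [0xc7, 0x97, 0x8f, 0x9e]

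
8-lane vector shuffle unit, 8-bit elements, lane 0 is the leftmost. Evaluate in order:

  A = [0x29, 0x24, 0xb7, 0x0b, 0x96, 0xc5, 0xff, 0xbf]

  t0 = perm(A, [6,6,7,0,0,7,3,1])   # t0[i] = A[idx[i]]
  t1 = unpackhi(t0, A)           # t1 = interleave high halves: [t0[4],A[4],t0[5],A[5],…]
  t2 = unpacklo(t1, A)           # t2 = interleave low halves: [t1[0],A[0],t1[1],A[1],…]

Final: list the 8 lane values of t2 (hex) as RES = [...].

RES = [ 0x29  0x29  0x96  0x24  0xbf  0xb7  0xc5  0x0b ]

  t0: ff ff bf 29 29 bf 0b 24
  t1: 29 96 bf c5 0b ff 24 bf
  t2: 29 29 96 24 bf b7 c5 0b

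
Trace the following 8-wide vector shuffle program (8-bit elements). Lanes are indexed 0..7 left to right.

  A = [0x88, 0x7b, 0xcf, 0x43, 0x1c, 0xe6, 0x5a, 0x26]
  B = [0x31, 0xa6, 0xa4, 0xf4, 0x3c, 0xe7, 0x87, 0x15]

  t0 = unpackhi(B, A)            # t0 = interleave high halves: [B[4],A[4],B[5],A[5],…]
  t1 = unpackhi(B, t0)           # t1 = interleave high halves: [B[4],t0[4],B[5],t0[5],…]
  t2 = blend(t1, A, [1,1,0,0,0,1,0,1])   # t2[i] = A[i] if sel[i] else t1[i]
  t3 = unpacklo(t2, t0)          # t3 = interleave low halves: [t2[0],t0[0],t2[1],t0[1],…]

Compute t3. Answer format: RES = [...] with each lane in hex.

t0 = [0x3c, 0x1c, 0xe7, 0xe6, 0x87, 0x5a, 0x15, 0x26]
t1 = [0x3c, 0x87, 0xe7, 0x5a, 0x87, 0x15, 0x15, 0x26]
t2 = [0x88, 0x7b, 0xe7, 0x5a, 0x87, 0xe6, 0x15, 0x26]
t3 = [0x88, 0x3c, 0x7b, 0x1c, 0xe7, 0xe7, 0x5a, 0xe6]

RES = [ 0x88  0x3c  0x7b  0x1c  0xe7  0xe7  0x5a  0xe6 ]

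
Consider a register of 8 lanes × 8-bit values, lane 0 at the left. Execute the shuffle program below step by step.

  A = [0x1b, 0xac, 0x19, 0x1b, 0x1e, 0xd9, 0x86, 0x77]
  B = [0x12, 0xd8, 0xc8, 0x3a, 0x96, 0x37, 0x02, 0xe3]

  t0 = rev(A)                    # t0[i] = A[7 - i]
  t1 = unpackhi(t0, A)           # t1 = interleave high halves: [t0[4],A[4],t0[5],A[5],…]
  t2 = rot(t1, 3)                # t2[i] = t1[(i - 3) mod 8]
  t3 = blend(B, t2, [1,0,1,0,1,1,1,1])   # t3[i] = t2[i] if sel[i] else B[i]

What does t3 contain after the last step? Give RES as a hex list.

  t0: 77 86 d9 1e 1b 19 ac 1b
  t1: 1b 1e 19 d9 ac 86 1b 77
  t2: 86 1b 77 1b 1e 19 d9 ac
  t3: 86 d8 77 3a 1e 19 d9 ac

RES = [ 0x86  0xd8  0x77  0x3a  0x1e  0x19  0xd9  0xac ]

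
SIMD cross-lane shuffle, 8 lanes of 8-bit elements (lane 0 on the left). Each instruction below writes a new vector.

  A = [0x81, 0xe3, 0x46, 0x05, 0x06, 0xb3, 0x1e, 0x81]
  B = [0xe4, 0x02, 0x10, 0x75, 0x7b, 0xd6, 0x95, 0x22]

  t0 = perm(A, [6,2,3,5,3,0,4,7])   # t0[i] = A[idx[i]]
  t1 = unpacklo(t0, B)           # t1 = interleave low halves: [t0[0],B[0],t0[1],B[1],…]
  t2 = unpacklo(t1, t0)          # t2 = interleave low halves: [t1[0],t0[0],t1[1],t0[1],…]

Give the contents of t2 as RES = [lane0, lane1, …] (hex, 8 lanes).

RES = [0x1e, 0x1e, 0xe4, 0x46, 0x46, 0x05, 0x02, 0xb3]

  t0: 1e 46 05 b3 05 81 06 81
  t1: 1e e4 46 02 05 10 b3 75
  t2: 1e 1e e4 46 46 05 02 b3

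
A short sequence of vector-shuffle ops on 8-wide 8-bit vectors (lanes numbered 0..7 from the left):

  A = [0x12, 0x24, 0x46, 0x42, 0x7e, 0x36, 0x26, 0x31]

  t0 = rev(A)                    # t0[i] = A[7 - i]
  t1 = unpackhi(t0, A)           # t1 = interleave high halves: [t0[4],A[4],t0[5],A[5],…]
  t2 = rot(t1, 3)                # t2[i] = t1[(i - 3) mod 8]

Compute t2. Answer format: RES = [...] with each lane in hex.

→ t0 |31|26|36|7e|42|46|24|12|
→ t1 |42|7e|46|36|24|26|12|31|
→ t2 |26|12|31|42|7e|46|36|24|

RES = [0x26, 0x12, 0x31, 0x42, 0x7e, 0x46, 0x36, 0x24]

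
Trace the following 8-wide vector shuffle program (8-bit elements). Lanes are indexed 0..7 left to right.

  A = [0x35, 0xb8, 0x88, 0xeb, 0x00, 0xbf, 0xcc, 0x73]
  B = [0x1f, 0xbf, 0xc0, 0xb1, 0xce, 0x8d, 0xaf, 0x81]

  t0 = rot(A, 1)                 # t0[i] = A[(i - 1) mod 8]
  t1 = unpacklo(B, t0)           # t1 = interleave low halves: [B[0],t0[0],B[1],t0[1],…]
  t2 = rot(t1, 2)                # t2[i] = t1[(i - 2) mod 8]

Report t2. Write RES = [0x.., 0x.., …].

RES = [ 0xb1  0x88  0x1f  0x73  0xbf  0x35  0xc0  0xb8 ]

t0 = [0x73, 0x35, 0xb8, 0x88, 0xeb, 0x00, 0xbf, 0xcc]
t1 = [0x1f, 0x73, 0xbf, 0x35, 0xc0, 0xb8, 0xb1, 0x88]
t2 = [0xb1, 0x88, 0x1f, 0x73, 0xbf, 0x35, 0xc0, 0xb8]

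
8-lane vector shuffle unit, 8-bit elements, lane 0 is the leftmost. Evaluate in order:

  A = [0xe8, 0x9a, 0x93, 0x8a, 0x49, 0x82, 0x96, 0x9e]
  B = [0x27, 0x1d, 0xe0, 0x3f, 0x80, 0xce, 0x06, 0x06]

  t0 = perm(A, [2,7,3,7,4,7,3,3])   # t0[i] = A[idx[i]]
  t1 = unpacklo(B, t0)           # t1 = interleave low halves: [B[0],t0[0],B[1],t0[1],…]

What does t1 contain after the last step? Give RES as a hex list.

  t0: 93 9e 8a 9e 49 9e 8a 8a
  t1: 27 93 1d 9e e0 8a 3f 9e

RES = [ 0x27  0x93  0x1d  0x9e  0xe0  0x8a  0x3f  0x9e ]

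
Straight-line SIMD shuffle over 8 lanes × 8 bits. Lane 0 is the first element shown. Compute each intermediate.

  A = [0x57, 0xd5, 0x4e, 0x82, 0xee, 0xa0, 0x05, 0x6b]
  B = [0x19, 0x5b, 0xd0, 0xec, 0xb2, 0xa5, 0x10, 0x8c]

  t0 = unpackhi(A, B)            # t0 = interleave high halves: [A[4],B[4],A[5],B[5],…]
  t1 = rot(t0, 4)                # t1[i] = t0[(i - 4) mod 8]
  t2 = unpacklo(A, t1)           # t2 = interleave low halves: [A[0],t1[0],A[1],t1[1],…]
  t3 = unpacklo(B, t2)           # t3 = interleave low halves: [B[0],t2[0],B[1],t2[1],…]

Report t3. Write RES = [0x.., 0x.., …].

  t0: ee b2 a0 a5 05 10 6b 8c
  t1: 05 10 6b 8c ee b2 a0 a5
  t2: 57 05 d5 10 4e 6b 82 8c
  t3: 19 57 5b 05 d0 d5 ec 10

RES = [0x19, 0x57, 0x5b, 0x05, 0xd0, 0xd5, 0xec, 0x10]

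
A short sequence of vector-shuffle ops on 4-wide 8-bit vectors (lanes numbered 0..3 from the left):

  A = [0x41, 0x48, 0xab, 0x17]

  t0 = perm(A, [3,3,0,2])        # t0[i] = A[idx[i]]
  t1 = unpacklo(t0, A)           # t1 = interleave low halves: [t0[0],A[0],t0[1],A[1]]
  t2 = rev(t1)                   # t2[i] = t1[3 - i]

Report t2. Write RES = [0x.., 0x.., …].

RES = [0x48, 0x17, 0x41, 0x17]

t0 = [0x17, 0x17, 0x41, 0xab]
t1 = [0x17, 0x41, 0x17, 0x48]
t2 = [0x48, 0x17, 0x41, 0x17]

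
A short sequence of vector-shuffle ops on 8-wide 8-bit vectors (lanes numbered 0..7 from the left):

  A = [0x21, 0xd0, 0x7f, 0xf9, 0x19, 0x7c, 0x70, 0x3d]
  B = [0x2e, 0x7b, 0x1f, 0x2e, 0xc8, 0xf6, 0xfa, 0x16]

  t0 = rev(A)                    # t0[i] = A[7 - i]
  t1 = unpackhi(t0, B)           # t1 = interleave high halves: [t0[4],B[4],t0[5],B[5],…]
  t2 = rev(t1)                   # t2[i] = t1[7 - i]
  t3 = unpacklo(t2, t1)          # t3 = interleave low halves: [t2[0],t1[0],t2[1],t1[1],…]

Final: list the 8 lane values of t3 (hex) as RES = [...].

t0 = [0x3d, 0x70, 0x7c, 0x19, 0xf9, 0x7f, 0xd0, 0x21]
t1 = [0xf9, 0xc8, 0x7f, 0xf6, 0xd0, 0xfa, 0x21, 0x16]
t2 = [0x16, 0x21, 0xfa, 0xd0, 0xf6, 0x7f, 0xc8, 0xf9]
t3 = [0x16, 0xf9, 0x21, 0xc8, 0xfa, 0x7f, 0xd0, 0xf6]

RES = [0x16, 0xf9, 0x21, 0xc8, 0xfa, 0x7f, 0xd0, 0xf6]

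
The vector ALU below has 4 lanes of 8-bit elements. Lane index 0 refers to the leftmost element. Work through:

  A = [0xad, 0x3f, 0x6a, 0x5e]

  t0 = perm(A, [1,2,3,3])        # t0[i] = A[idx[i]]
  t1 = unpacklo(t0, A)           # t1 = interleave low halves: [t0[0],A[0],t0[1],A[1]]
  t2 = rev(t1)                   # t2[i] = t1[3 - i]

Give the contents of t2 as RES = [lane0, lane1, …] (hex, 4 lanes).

RES = [0x3f, 0x6a, 0xad, 0x3f]

→ t0 |3f|6a|5e|5e|
→ t1 |3f|ad|6a|3f|
→ t2 |3f|6a|ad|3f|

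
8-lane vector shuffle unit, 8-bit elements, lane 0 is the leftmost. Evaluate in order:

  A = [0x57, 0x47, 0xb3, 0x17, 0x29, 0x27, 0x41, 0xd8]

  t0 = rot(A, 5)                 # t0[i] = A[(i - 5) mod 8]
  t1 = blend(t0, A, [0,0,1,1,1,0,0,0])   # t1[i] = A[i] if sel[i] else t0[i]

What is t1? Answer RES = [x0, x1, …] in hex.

RES = [0x17, 0x29, 0xb3, 0x17, 0x29, 0x57, 0x47, 0xb3]

→ t0 |17|29|27|41|d8|57|47|b3|
→ t1 |17|29|b3|17|29|57|47|b3|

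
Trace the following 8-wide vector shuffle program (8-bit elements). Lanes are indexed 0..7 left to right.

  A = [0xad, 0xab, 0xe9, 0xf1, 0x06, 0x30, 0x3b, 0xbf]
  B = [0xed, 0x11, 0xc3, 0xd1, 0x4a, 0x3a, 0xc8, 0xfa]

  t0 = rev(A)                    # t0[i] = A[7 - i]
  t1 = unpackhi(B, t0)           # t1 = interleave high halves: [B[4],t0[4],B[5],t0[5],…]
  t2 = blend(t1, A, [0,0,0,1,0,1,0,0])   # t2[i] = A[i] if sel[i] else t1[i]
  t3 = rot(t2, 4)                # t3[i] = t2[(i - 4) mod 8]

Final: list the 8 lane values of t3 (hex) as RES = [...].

RES = [ 0xc8  0x30  0xfa  0xad  0x4a  0xf1  0x3a  0xf1 ]

  t0: bf 3b 30 06 f1 e9 ab ad
  t1: 4a f1 3a e9 c8 ab fa ad
  t2: 4a f1 3a f1 c8 30 fa ad
  t3: c8 30 fa ad 4a f1 3a f1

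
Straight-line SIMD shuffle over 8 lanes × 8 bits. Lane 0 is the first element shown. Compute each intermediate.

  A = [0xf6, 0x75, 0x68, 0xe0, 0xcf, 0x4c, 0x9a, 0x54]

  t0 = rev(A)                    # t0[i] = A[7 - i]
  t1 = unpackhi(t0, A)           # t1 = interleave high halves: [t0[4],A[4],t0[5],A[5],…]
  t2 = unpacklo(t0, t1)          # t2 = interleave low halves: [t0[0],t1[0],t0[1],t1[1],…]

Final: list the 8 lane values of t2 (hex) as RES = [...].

RES = [0x54, 0xe0, 0x9a, 0xcf, 0x4c, 0x68, 0xcf, 0x4c]

→ t0 |54|9a|4c|cf|e0|68|75|f6|
→ t1 |e0|cf|68|4c|75|9a|f6|54|
→ t2 |54|e0|9a|cf|4c|68|cf|4c|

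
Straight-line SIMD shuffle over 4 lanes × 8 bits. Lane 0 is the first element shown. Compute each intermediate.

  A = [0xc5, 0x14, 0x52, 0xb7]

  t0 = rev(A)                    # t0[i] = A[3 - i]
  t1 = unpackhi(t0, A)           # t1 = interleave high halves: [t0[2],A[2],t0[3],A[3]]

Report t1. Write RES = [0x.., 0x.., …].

RES = [ 0x14  0x52  0xc5  0xb7 ]

  t0: b7 52 14 c5
  t1: 14 52 c5 b7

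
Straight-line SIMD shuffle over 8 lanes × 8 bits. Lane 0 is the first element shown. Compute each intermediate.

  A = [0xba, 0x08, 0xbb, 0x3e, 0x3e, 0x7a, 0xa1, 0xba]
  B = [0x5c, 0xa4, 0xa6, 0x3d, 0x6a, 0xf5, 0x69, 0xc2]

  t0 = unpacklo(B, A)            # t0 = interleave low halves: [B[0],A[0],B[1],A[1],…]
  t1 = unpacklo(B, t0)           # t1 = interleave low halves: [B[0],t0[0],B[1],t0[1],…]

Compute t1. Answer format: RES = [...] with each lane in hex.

t0 = [0x5c, 0xba, 0xa4, 0x08, 0xa6, 0xbb, 0x3d, 0x3e]
t1 = [0x5c, 0x5c, 0xa4, 0xba, 0xa6, 0xa4, 0x3d, 0x08]

RES = [ 0x5c  0x5c  0xa4  0xba  0xa6  0xa4  0x3d  0x08 ]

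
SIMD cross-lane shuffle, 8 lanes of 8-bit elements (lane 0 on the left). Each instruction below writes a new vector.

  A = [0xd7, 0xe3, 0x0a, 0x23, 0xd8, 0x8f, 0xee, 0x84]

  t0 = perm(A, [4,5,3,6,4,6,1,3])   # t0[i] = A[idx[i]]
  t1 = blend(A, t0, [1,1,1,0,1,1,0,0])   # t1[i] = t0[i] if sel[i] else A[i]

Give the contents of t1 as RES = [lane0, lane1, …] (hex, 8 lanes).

RES = [0xd8, 0x8f, 0x23, 0x23, 0xd8, 0xee, 0xee, 0x84]

→ t0 |d8|8f|23|ee|d8|ee|e3|23|
→ t1 |d8|8f|23|23|d8|ee|ee|84|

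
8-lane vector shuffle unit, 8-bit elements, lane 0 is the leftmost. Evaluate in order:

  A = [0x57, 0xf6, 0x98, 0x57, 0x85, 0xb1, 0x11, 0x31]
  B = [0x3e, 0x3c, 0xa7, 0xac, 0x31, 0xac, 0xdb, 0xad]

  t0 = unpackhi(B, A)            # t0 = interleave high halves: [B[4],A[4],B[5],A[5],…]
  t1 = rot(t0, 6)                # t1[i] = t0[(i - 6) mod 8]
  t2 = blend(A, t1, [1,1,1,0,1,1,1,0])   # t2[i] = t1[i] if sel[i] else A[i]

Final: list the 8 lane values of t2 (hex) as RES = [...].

  t0: 31 85 ac b1 db 11 ad 31
  t1: ac b1 db 11 ad 31 31 85
  t2: ac b1 db 57 ad 31 31 31

RES = [ 0xac  0xb1  0xdb  0x57  0xad  0x31  0x31  0x31 ]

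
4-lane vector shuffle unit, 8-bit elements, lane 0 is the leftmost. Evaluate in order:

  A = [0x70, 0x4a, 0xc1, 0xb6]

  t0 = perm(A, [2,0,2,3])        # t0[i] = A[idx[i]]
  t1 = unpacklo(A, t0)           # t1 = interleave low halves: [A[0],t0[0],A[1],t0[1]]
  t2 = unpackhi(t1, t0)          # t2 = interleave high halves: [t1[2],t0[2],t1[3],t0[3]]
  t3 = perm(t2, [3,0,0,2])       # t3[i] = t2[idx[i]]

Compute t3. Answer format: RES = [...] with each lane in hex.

→ t0 |c1|70|c1|b6|
→ t1 |70|c1|4a|70|
→ t2 |4a|c1|70|b6|
→ t3 |b6|4a|4a|70|

RES = [0xb6, 0x4a, 0x4a, 0x70]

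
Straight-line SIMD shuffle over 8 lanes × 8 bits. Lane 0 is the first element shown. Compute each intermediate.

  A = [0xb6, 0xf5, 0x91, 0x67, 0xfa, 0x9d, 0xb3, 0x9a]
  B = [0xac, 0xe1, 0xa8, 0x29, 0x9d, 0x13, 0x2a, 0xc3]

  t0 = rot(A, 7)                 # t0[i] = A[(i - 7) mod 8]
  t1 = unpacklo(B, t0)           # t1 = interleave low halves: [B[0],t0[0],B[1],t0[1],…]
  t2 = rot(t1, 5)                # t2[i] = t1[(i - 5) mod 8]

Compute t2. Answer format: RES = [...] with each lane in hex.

t0 = [0xf5, 0x91, 0x67, 0xfa, 0x9d, 0xb3, 0x9a, 0xb6]
t1 = [0xac, 0xf5, 0xe1, 0x91, 0xa8, 0x67, 0x29, 0xfa]
t2 = [0x91, 0xa8, 0x67, 0x29, 0xfa, 0xac, 0xf5, 0xe1]

RES = [ 0x91  0xa8  0x67  0x29  0xfa  0xac  0xf5  0xe1 ]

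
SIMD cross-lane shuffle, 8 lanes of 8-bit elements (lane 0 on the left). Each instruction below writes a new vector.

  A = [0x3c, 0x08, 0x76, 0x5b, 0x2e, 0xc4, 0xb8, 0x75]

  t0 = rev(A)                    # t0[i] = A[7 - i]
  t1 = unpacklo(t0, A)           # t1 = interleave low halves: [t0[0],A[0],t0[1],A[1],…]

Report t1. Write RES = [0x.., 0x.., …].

  t0: 75 b8 c4 2e 5b 76 08 3c
  t1: 75 3c b8 08 c4 76 2e 5b

RES = [ 0x75  0x3c  0xb8  0x08  0xc4  0x76  0x2e  0x5b ]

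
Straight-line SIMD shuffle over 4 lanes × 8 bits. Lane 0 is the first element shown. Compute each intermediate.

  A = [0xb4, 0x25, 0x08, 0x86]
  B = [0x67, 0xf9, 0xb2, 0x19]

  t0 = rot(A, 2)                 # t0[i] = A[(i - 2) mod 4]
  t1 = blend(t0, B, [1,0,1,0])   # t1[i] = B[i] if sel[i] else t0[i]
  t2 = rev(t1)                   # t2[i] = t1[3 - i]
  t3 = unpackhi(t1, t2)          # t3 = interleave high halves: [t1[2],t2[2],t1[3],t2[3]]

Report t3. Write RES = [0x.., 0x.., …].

RES = [0xb2, 0x86, 0x25, 0x67]

  t0: 08 86 b4 25
  t1: 67 86 b2 25
  t2: 25 b2 86 67
  t3: b2 86 25 67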